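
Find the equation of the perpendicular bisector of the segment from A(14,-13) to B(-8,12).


Midpoint = (3, -0.5)
Slope of AB = dy/dx = 25/(-22) = -1.1364
Perp slope = -dx/dy = 22/25 = 0.8800
b = My - (perp slope)*Mx = -0.5 + (-22*3)/25 = -0.5 - 2.6400 = -3.1400

y = 0.8800x - 3.1400


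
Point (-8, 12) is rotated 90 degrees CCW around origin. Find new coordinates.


cos(90) = 0, sin(90) = 1
x' = -8*0 - 12*1 = -12
y' = -8*1 + 12*0 = -8

(-12, -8)


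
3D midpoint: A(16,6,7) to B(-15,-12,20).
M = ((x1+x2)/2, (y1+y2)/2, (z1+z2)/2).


Mx = (16- 15)/2 = 0.5000
My = (6- 12)/2 = -3.0000
Mz = (7+20)/2 = 13.5000

M = (0.5000, -3.0000, 13.5000)


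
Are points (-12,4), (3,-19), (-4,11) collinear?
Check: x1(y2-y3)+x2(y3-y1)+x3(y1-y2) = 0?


-12*(-19-11) + 3*(11-4) - 4*(4+ 19)
= 360 + 21 - 92 = 289

No, not collinear (determinant = 289)


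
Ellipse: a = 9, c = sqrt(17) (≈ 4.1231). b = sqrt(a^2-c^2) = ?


b^2 = 9^2 - (sqrt(17))^2 = 81 - 17 = 64
b = sqrt(64) = 8

b = 8


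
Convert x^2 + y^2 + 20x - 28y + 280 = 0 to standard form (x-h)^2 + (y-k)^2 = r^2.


h = -D/2 = -20/2 = -10
k = -E/2 = 28/2 = 14
r^2 = h^2 + k^2 - F = 100 + 196 - 280 = 16
r = 4

Center (-10, 14), radius = 4


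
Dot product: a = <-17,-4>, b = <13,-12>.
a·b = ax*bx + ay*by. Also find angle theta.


a·b = -17*13 - 4*(-12) = -221 + 48 = -173
|a| = sqrt(289+16) = 17.4642
|b| = sqrt(169+144) = 17.6918
cos(theta) = -173/(sqrt(305)*sqrt(313)) = -173/sqrt(95465) = -0.559917
theta = arccos(-173/sqrt(95465)) = 124.0501 degrees

a·b = -173, theta = 124.0501 deg


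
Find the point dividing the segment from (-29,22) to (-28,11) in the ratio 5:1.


Px = (5*(-28) + 1*(-29))/6 = -169/6 = -28.1667
Py = (5*11 + 1*22)/6 = 77/6 = 12.8333

P = (-28.1667, 12.8333)


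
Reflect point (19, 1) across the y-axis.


Reflection rule for y-axis: (-x, y)
(19, 1) -> (-19, 1)

(-19, 1)


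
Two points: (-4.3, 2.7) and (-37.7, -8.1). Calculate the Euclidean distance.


dx = -37.7 + 4.3 = -33.4
dy = -8.1 - 2.7 = -10.8
d = sqrt(1115.56 + 116.64) = sqrt(1232.2) = 35.1027

35.1027


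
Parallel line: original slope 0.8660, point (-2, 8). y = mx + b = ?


Parallel lines have equal slopes.
m2 = 0.8660
b2 = 8 - 0.8660*(-2) = 9.7320

y = 0.8660x + 9.7320


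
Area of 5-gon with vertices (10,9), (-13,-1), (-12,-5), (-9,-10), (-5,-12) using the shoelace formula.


sum(xi*y_{i+1}) = 10*(-1) - 13*(-5) - 12*(-10) - 9*(-12) - 5*9 = 238
sum(yi*x_{i+1}) = 9*(-13) - 1*(-12) - 5*(-9) - 10*(-5) - 12*10 = -130
Area = |238 + 130|/2 = 368/2 = 184.0000

184.0000 sq units


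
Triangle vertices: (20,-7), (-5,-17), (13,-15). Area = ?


20*(-17+ 15) = -40
-5*(-15+ 7) = 40
13*(-7+ 17) = 130
sum = 130
Area = |130|/2 = 65.0000

65.0000 sq units


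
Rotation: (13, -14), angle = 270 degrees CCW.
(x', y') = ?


cos(270) = 0, sin(270) = -1
x' = 13*0 + 14*(-1) = -14
y' = 13*(-1) - 14*0 = -13

(-14, -13)


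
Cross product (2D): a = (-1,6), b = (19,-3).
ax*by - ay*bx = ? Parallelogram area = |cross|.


cross = -1*(-3) - 6*19 = 3 - 114 = -111
Parallelogram area = |-111| = 111

cross = -111, parallelogram area = 111


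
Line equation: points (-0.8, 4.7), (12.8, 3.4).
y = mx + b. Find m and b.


m = (-1.3)/(13.6) = -0.0956
b = y1 - m*x1 = 4.7 - (-1.3*(-0.8))/(13.6) = 4.7 - 0.0765 = 4.6235

y = -0.0956x + 4.6235


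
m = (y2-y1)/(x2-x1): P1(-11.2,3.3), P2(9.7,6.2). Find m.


dy = 6.2 - 3.3 = 2.9
dx = 9.7 + 11.2 = 20.9
m = 2.9/20.9 = 0.1388

m = 0.1388


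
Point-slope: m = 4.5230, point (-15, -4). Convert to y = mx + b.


y + 4 = 4.5230(x + 15)
y = 4.5230x - 4 - 4.5230*(-15)
y = 4.5230x + 63.8450

y = 4.5230x + 63.8450


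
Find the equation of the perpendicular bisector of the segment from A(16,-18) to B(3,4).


Midpoint = (9.5, -7)
Slope of AB = dy/dx = 22/(-13) = -1.6923
Perp slope = -dx/dy = 13/22 = 0.5909
b = My - (perp slope)*Mx = -7 + (-13*9.5)/22 = -7 - 5.6136 = -12.6136

y = 0.5909x - 12.6136


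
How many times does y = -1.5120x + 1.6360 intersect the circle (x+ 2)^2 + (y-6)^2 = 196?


Substitute y = -1.5120x + 1.6360: (x+ 2)^2 + (-1.5120x+1.6360-6)^2 = 196
Expand to Ax^2 + Bx + C = 0, where b-k = -4.364
A = 1+m^2 = 3.286144
B = 2(m(b-k) - h) = 2(-1.5120*(-4.364) + 2) = 17.196736
C = h^2 + (b-k)^2 - r^2 = 4 + 19.044496 - 196 = -172.955504
disc = B^2-4AC = 295.7277 + 2273.4268 = 2569.1545
disc > 0

2 intersection points


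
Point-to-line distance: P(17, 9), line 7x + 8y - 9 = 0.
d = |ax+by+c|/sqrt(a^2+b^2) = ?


|7*17 + 8*9 - 9| = |182| = 182
sqrt(49 + 64) = sqrt(113) = 10.6301
d = 182/sqrt(113) = 17.1211

17.1211


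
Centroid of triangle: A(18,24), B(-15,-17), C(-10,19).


Gx = (18- 15- 10)/3 = -7/3 = -2.3333
Gy = (24- 17+19)/3 = 26/3 = 8.6667

G = (-2.3333, 8.6667)


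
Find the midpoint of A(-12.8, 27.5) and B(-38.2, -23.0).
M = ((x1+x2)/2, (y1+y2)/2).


Mx = (-12.8 - 38.2)/2 = -51.0/2 = -25.5000
My = (27.5 - 23.0)/2 = 4.5/2 = 2.2500

(-25.5000, 2.2500)


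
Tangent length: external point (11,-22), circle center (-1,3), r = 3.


d = sqrt((11+ 1)^2 + (-22-3)^2) = sqrt(144+625) = 27.7308
L = sqrt(769.0000 - 9) = sqrt(760.0000) = 27.5681

27.5681


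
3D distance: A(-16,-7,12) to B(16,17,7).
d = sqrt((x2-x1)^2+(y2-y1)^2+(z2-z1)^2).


dx=32, dy=24, dz=-5
d = sqrt(1024+576+25) = sqrt(1625) = 40.3113

40.3113


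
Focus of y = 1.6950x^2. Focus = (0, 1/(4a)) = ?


a = 1.6950
4a = 6.7800
focus = (0, 1/6.7800) = (0, 0.1475)

Focus = (0, 0.1475)


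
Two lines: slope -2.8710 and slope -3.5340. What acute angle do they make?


m1-m2 = 0.663
1+m1*m2 = 11.146114
tan(theta) = |0.663/11.146114| = 0.059483
theta = arctan(|0.663/11.146114|) = 3.4041 degrees (acute angle)

3.4041 degrees


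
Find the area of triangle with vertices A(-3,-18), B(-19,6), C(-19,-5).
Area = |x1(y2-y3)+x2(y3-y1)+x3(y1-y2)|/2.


-3*(6+ 5) = -33
-19*(-5+ 18) = -247
-19*(-18-6) = 456
sum = 176
Area = |176|/2 = 88.0000

88.0000 sq units


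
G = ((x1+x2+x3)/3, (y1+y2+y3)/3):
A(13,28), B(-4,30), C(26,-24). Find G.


Gx = (13- 4+26)/3 = 35/3 = 11.6667
Gy = (28+30- 24)/3 = 34/3 = 11.3333

G = (11.6667, 11.3333)


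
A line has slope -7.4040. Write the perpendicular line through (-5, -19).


Perpendicular slope = -1/m1 = -1/(-7.4040) = 0.1351
b2 = y0 - m2*x0 = -19 - 5/(-7.4040) = -19 + 0.6753 = -18.3247

y = 0.1351x - 18.3247


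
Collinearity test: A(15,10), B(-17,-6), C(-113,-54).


15*(-6+ 54) - 17*(-54-10) - 113*(10+ 6)
= 720 + 1088 - 1808 = 0

Yes, collinear (determinant = 0)


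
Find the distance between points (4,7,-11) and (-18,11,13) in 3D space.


dx=-22, dy=4, dz=24
d = sqrt(484+16+576) = sqrt(1076) = 32.8024

32.8024


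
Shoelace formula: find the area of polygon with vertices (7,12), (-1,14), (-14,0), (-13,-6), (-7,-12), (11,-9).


sum(xi*y_{i+1}) = 7*14 - 1*0 - 14*(-6) - 13*(-12) - 7*(-9) + 11*12 = 533
sum(yi*x_{i+1}) = 12*(-1) + 14*(-14) + 0*(-13) - 6*(-7) - 12*11 - 9*7 = -361
Area = |533 + 361|/2 = 894/2 = 447.0000

447.0000 sq units


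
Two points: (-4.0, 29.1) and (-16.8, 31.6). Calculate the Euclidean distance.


dx = -16.8 + 4.0 = -12.8
dy = 31.6 - 29.1 = 2.5
d = sqrt(163.84 + 6.25) = sqrt(170.09) = 13.0419

13.0419


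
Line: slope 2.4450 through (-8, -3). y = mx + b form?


y + 3 = 2.4450(x + 8)
y = 2.4450x - 3 - 2.4450*(-8)
y = 2.4450x + 16.5600

y = 2.4450x + 16.5600


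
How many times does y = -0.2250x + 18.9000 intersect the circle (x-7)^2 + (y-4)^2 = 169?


Substitute y = -0.2250x + 18.9000: (x-7)^2 + (-0.2250x+18.9000-4)^2 = 169
Expand to Ax^2 + Bx + C = 0, where b-k = 14.9
A = 1+m^2 = 1.050625
B = 2(m(b-k) - h) = 2(-0.2250*14.9 - 7) = -20.705
C = h^2 + (b-k)^2 - r^2 = 49 + 222.01 - 169 = 102.01
disc = B^2-4AC = 428.6970 - 428.6970 = 0
disc = 0

1 intersection point (tangent)


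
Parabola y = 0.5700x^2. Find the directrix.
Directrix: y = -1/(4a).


a = 0.5700
1/(4a) = 0.4386
directrix: y = -0.4386 = -0.4386

y = -0.4386


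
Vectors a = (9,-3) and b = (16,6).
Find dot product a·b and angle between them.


a·b = 9*16 - 3*6 = 144 - 18 = 126
|a| = sqrt(81+9) = 9.4868
|b| = sqrt(256+36) = 17.0880
cos(theta) = 126/(sqrt(90)*sqrt(292)) = 126/sqrt(26280) = 0.777245
theta = arccos(126/sqrt(26280)) = 38.9910 degrees

a·b = 126, theta = 38.9910 deg


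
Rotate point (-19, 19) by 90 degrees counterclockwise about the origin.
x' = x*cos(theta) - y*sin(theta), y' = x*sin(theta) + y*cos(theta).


cos(90) = 0, sin(90) = 1
x' = -19*0 - 19*1 = -19
y' = -19*1 + 19*0 = -19

(-19, -19)


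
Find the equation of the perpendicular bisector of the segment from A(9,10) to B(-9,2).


Midpoint = (0, 6)
Slope of AB = dy/dx = -8/(-18) = 0.4444
Perp slope = -dx/dy = -18/8 = -2.2500
b = My - (perp slope)*Mx = 6 + (-18*0)/(-8) = 6 + 0 = 6.0000

y = -2.2500x + 6.0000


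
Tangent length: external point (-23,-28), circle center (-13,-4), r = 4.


d = sqrt((-23+ 13)^2 + (-28+ 4)^2) = sqrt(100+576) = 26.0000
L = sqrt(676.0000 - 16) = sqrt(660.0000) = 25.6905

25.6905


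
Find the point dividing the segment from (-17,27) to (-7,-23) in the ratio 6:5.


Px = (6*(-7) + 5*(-17))/11 = -127/11 = -11.5455
Py = (6*(-23) + 5*27)/11 = -3/11 = -0.2727

P = (-11.5455, -0.2727)


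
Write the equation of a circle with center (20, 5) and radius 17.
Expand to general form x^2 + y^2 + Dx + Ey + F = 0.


(x-20)^2 + (y-5)^2 = 17^2
D = -2h = -40, E = -2k = -10
F = h^2+k^2-r^2 = 400+25-289 = 136

x^2 + y^2 - 40x - 10y + 136 = 0


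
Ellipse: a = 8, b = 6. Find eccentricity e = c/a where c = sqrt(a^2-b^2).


c = sqrt(64-36) = sqrt(28) = 5.2915
e = c/a = sqrt(28)/8 = 0.6614

e = 0.6614


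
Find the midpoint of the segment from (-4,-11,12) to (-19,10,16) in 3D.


Mx = (-4- 19)/2 = -11.5000
My = (-11+10)/2 = -0.5000
Mz = (12+16)/2 = 14.0000

M = (-11.5000, -0.5000, 14.0000)


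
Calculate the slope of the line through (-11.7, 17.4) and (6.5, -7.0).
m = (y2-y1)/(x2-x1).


dy = -7.0 - 17.4 = -24.4
dx = 6.5 + 11.7 = 18.2
m = -24.4/18.2 = -1.3407

m = -1.3407


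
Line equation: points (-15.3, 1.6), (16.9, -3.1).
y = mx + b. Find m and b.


m = (-4.7)/(32.2) = -0.1460
b = y1 - m*x1 = 1.6 - (-4.7*(-15.3))/(32.2) = 1.6 - 2.2332 = -0.6332

y = -0.1460x - 0.6332


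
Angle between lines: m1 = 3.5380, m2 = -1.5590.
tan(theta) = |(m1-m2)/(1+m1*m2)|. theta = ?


m1-m2 = 5.097
1+m1*m2 = -4.515742
tan(theta) = |5.097/(-4.515742)| = 1.128718
theta = arctan(|5.097/(-4.515742)|) = 48.4603 degrees (acute angle)

48.4603 degrees


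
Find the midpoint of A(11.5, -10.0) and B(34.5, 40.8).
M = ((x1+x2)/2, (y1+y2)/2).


Mx = (11.5 + 34.5)/2 = 46.0/2 = 23.0000
My = (-10.0 + 40.8)/2 = 30.8/2 = 15.4000

(23.0000, 15.4000)


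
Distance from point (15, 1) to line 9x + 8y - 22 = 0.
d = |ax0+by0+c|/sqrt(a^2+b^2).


|9*15 + 8*1 - 22| = |121| = 121
sqrt(81 + 64) = sqrt(145) = 12.0416
d = 121/sqrt(145) = 10.0485

10.0485


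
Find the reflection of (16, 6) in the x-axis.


Reflection rule for x-axis: (x, -y)
(16, 6) -> (16, -6)

(16, -6)


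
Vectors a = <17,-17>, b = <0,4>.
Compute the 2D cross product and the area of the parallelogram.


cross = 17*4 + 17*0 = 68 - 0 = 68
Parallelogram area = |68| = 68

cross = 68, parallelogram area = 68


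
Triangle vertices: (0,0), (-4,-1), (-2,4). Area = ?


0*(-1-4) = 0
-4*(4-0) = -16
-2*(0+ 1) = -2
sum = -18
Area = |-18|/2 = 9.0000

9.0000 sq units


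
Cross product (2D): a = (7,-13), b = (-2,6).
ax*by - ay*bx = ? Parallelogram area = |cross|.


cross = 7*6 + 13*(-2) = 42 - 26 = 16
Parallelogram area = |16| = 16

cross = 16, parallelogram area = 16


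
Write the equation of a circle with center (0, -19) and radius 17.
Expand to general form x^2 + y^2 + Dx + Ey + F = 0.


(x-0)^2 + (y+ 19)^2 = 17^2
D = -2h = 0, E = -2k = 38
F = h^2+k^2-r^2 = 0+361-289 = 72

x^2 + y^2 + 38y + 72 = 0


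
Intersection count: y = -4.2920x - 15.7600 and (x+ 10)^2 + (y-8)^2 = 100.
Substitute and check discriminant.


Substitute y = -4.2920x - 15.7600: (x+ 10)^2 + (-4.2920x- 15.7600-8)^2 = 100
Expand to Ax^2 + Bx + C = 0, where b-k = -23.76
A = 1+m^2 = 19.421264
B = 2(m(b-k) - h) = 2(-4.2920*(-23.76) + 10) = 223.95584
C = h^2 + (b-k)^2 - r^2 = 100 + 564.5376 - 100 = 564.5376
disc = B^2-4AC = 50156.2183 - 43856.1351 = 6300.0832
disc > 0

2 intersection points


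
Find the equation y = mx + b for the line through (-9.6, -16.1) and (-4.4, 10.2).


m = (26.3)/(5.2) = 5.0577
b = y1 - m*x1 = -16.1 - (26.3*(-9.6))/(5.2) = -16.1 + 48.5538 = 32.4538

y = 5.0577x + 32.4538


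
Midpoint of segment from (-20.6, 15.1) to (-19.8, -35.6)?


Mx = (-20.6 - 19.8)/2 = -40.4/2 = -20.2000
My = (15.1 - 35.6)/2 = -20.5/2 = -10.2500

(-20.2000, -10.2500)


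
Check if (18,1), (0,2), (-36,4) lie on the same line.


18*(2-4) + 0*(4-1) - 36*(1-2)
= -36 + 0 + 36 = 0

Yes, collinear (determinant = 0)


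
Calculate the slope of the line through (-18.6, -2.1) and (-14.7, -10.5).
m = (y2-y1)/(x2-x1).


dy = -10.5 + 2.1 = -8.4
dx = -14.7 + 18.6 = 3.9
m = -8.4/3.9 = -2.1538

m = -2.1538


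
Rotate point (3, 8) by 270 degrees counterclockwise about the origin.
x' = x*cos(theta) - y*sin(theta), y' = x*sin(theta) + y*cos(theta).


cos(270) = 0, sin(270) = -1
x' = 3*0 - 8*(-1) = 8
y' = 3*(-1) + 8*0 = -3

(8, -3)


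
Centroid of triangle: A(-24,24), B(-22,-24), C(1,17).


Gx = (-24- 22+1)/3 = -45/3 = -15.0000
Gy = (24- 24+17)/3 = 17/3 = 5.6667

G = (-15.0000, 5.6667)


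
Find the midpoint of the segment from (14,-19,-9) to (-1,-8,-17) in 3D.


Mx = (14- 1)/2 = 6.5000
My = (-19- 8)/2 = -13.5000
Mz = (-9- 17)/2 = -13.0000

M = (6.5000, -13.5000, -13.0000)


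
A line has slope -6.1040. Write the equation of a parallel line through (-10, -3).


Parallel lines have equal slopes.
m2 = -6.1040
b2 = -3 + 6.1040*(-10) = -64.0400

y = -6.1040x - 64.0400


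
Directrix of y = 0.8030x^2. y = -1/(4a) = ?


a = 0.8030
1/(4a) = 0.3113
directrix: y = -0.3113 = -0.3113

y = -0.3113


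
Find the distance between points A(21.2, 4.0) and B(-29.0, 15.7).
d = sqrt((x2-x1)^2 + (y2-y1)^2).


dx = -29.0 - 21.2 = -50.2
dy = 15.7 - 4.0 = 11.7
d = sqrt(2520.04 + 136.89) = sqrt(2656.93) = 51.5454

51.5454


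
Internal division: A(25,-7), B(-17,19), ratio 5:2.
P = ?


Px = (5*(-17) + 2*25)/7 = -35/7 = -5.0000
Py = (5*19 + 2*(-7))/7 = 81/7 = 11.5714

P = (-5.0000, 11.5714)


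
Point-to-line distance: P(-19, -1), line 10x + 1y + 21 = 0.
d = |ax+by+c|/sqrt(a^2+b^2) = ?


|10*(-19) + 1*(-1) + 21| = |-170| = 170
sqrt(100 + 1) = sqrt(101) = 10.0499
d = 170/sqrt(101) = 16.9156

16.9156


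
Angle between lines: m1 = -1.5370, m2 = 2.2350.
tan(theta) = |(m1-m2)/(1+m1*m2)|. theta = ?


m1-m2 = -3.772
1+m1*m2 = -2.435195
tan(theta) = |-3.772/(-2.435195)| = 1.548952
theta = arctan(|-3.772/(-2.435195)|) = 57.1538 degrees (acute angle)

57.1538 degrees


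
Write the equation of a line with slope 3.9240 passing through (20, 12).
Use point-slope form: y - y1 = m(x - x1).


y - 12 = 3.9240(x - 20)
y = 3.9240x + 12 - 3.9240*20
y = 3.9240x - 66.4800

y = 3.9240x - 66.4800


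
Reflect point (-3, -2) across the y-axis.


Reflection rule for y-axis: (-x, y)
(-3, -2) -> (3, -2)

(3, -2)


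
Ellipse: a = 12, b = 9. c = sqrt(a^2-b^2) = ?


c^2 = 12^2 - 9^2 = 144 - 81 = 63
c = sqrt(63) = 7.9373

c = 7.9373


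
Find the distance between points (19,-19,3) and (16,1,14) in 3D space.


dx=-3, dy=20, dz=11
d = sqrt(9+400+121) = sqrt(530) = 23.0217

23.0217


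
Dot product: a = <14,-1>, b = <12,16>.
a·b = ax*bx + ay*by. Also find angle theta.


a·b = 14*12 - 1*16 = 168 - 16 = 152
|a| = sqrt(196+1) = 14.0357
|b| = sqrt(144+256) = 20.0000
cos(theta) = 152/(sqrt(197)*sqrt(400)) = 152/sqrt(78800) = 0.541478
theta = arccos(152/sqrt(78800)) = 57.2157 degrees

a·b = 152, theta = 57.2157 deg


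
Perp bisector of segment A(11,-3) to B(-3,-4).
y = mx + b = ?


Midpoint = (4, -3.5)
Slope of AB = dy/dx = -1/(-14) = 0.0714
Perp slope = -dx/dy = -14/1 = -14.0000
b = My - (perp slope)*Mx = -3.5 + (-14*4)/(-1) = -3.5 + 56.0000 = 52.5000

y = -14.0000x + 52.5000


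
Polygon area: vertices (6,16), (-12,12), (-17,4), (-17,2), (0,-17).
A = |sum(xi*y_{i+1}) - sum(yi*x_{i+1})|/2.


sum(xi*y_{i+1}) = 6*12 - 12*4 - 17*2 - 17*(-17) + 0*16 = 279
sum(yi*x_{i+1}) = 16*(-12) + 12*(-17) + 4*(-17) + 2*0 - 17*6 = -566
Area = |279 + 566|/2 = 845/2 = 422.5000

422.5000 sq units


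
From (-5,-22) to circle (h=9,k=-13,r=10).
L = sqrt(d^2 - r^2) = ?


d = sqrt((-5-9)^2 + (-22+ 13)^2) = sqrt(196+81) = 16.6433
L = sqrt(277.0000 - 100) = sqrt(177.0000) = 13.3041

13.3041


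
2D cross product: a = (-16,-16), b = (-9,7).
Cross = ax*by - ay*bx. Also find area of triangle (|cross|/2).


cross = -16*7 + 16*(-9) = -112 - 144 = -256
Triangle area = |-256|/2 = 256/2 = 128.0000

cross = -256, triangle area = 128.0000


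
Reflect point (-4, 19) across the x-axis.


Reflection rule for x-axis: (x, -y)
(-4, 19) -> (-4, -19)

(-4, -19)


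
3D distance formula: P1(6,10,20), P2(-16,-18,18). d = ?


dx=-22, dy=-28, dz=-2
d = sqrt(484+784+4) = sqrt(1272) = 35.6651

35.6651


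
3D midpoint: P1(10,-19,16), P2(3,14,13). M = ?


Mx = (10+3)/2 = 6.5000
My = (-19+14)/2 = -2.5000
Mz = (16+13)/2 = 14.5000

M = (6.5000, -2.5000, 14.5000)


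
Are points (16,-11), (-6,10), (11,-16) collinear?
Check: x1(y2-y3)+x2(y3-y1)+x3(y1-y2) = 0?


16*(10+ 16) - 6*(-16+ 11) + 11*(-11-10)
= 416 + 30 - 231 = 215

No, not collinear (determinant = 215)


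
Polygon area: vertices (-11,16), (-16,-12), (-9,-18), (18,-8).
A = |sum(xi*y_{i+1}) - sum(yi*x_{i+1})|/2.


sum(xi*y_{i+1}) = -11*(-12) - 16*(-18) - 9*(-8) + 18*16 = 780
sum(yi*x_{i+1}) = 16*(-16) - 12*(-9) - 18*18 - 8*(-11) = -384
Area = |780 + 384|/2 = 1164/2 = 582.0000

582.0000 sq units


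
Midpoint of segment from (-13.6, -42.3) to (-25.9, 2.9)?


Mx = (-13.6 - 25.9)/2 = -39.5/2 = -19.7500
My = (-42.3 + 2.9)/2 = -39.4/2 = -19.7000

(-19.7500, -19.7000)


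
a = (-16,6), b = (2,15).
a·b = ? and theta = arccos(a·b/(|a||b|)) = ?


a·b = -16*2 + 6*15 = -32 + 90 = 58
|a| = sqrt(256+36) = 17.0880
|b| = sqrt(4+225) = 15.1327
cos(theta) = 58/(sqrt(292)*sqrt(229)) = 58/sqrt(66868) = 0.224295
theta = arccos(58/sqrt(66868)) = 77.0386 degrees

a·b = 58, theta = 77.0386 deg


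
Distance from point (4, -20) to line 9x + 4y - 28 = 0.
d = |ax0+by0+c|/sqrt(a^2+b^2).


|9*4 + 4*(-20) - 28| = |-72| = 72
sqrt(81 + 16) = sqrt(97) = 9.8489
d = 72/sqrt(97) = 7.3105

7.3105


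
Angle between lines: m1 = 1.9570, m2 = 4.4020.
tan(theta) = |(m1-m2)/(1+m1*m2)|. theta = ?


m1-m2 = -2.445
1+m1*m2 = 9.614714
tan(theta) = |-2.445/9.614714| = 0.254298
theta = arctan(|-2.445/9.614714|) = 14.2678 degrees (acute angle)

14.2678 degrees


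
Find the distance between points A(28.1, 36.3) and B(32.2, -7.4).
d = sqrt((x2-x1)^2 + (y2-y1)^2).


dx = 32.2 - 28.1 = 4.1
dy = -7.4 - 36.3 = -43.7
d = sqrt(16.81 + 1909.69) = sqrt(1926.5) = 43.8919

43.8919


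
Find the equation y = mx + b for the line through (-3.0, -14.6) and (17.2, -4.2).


m = (10.4)/(20.2) = 0.5149
b = y1 - m*x1 = -14.6 - (10.4*(-3.0))/(20.2) = -14.6 + 1.5446 = -13.0554

y = 0.5149x - 13.0554


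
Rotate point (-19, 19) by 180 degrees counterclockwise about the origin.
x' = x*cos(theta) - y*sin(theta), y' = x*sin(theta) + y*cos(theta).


cos(180) = -1, sin(180) = 0
x' = -19*(-1) - 19*0 = 19
y' = -19*0 + 19*(-1) = -19

(19, -19)


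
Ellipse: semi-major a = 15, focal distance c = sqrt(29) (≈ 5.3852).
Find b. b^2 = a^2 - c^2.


b^2 = 15^2 - (sqrt(29))^2 = 225 - 29 = 196
b = sqrt(196) = 14

b = 14


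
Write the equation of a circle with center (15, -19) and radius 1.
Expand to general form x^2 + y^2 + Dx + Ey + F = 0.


(x-15)^2 + (y+ 19)^2 = 1^2
D = -2h = -30, E = -2k = 38
F = h^2+k^2-r^2 = 225+361-1 = 585

x^2 + y^2 - 30x + 38y + 585 = 0


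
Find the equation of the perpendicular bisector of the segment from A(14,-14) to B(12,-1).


Midpoint = (13, -7.5)
Slope of AB = dy/dx = 13/(-2) = -6.5000
Perp slope = -dx/dy = 2/13 = 0.1538
b = My - (perp slope)*Mx = -7.5 + (-2*13)/13 = -7.5 - 2.0000 = -9.5000

y = 0.1538x - 9.5000


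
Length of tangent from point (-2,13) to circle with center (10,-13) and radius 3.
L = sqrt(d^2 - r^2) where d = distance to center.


d = sqrt((-2-10)^2 + (13+ 13)^2) = sqrt(144+676) = 28.6356
L = sqrt(820.0000 - 9) = sqrt(811.0000) = 28.4781

28.4781


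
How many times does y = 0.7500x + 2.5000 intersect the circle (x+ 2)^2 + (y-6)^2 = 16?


Substitute y = 0.7500x + 2.5000: (x+ 2)^2 + (0.7500x+2.5000-6)^2 = 16
Expand to Ax^2 + Bx + C = 0, where b-k = -3.5
A = 1+m^2 = 1.5625
B = 2(m(b-k) - h) = 2(0.7500*(-3.5) + 2) = -1.25
C = h^2 + (b-k)^2 - r^2 = 4 + 12.25 - 16 = 0.25
disc = B^2-4AC = 1.5625 - 1.5625 = 0
disc = 0

1 intersection point (tangent)


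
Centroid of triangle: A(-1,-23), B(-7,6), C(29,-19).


Gx = (-1- 7+29)/3 = 21/3 = 7.0000
Gy = (-23+6- 19)/3 = -36/3 = -12.0000

G = (7.0000, -12.0000)


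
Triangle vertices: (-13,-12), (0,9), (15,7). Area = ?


-13*(9-7) = -26
0*(7+ 12) = 0
15*(-12-9) = -315
sum = -341
Area = |-341|/2 = 170.5000

170.5000 sq units


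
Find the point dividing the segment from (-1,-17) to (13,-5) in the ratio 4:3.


Px = (4*13 + 3*(-1))/7 = 49/7 = 7.0000
Py = (4*(-5) + 3*(-17))/7 = -71/7 = -10.1429

P = (7.0000, -10.1429)


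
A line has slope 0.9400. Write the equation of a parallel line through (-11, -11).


Parallel lines have equal slopes.
m2 = 0.9400
b2 = -11 - 0.9400*(-11) = -0.6600

y = 0.9400x - 0.6600


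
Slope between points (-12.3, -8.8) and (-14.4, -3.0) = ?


dy = -3.0 + 8.8 = 5.8
dx = -14.4 + 12.3 = -2.1
m = 5.8/(-2.1) = -2.7619

m = -2.7619


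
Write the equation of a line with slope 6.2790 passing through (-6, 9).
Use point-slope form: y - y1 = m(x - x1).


y - 9 = 6.2790(x + 6)
y = 6.2790x + 9 - 6.2790*(-6)
y = 6.2790x + 46.6740

y = 6.2790x + 46.6740


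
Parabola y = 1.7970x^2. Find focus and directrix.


a = 1.7970
1/(4a) = 0.1391
Focus = (0, 0.1391)
Directrix: y = -0.1391

Focus = (0, 0.1391), Directrix: y = -0.1391


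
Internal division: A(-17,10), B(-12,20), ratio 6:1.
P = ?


Px = (6*(-12) + 1*(-17))/7 = -89/7 = -12.7143
Py = (6*20 + 1*10)/7 = 130/7 = 18.5714

P = (-12.7143, 18.5714)


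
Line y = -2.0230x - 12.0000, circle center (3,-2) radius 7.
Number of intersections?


Substitute y = -2.0230x - 12.0000: (x-3)^2 + (-2.0230x- 12.0000+ 2)^2 = 49
Expand to Ax^2 + Bx + C = 0, where b-k = -10
A = 1+m^2 = 5.092529
B = 2(m(b-k) - h) = 2(-2.0230*(-10) - 3) = 34.46
C = h^2 + (b-k)^2 - r^2 = 9 + 100 - 49 = 60
disc = B^2-4AC = 1187.4916 - 1222.2070 = -34.7154
disc < 0

0 intersection points


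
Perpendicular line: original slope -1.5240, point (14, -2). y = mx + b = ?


Perpendicular slope = -1/m1 = -1/(-1.5240) = 0.6562
b2 = y0 - m2*x0 = -2 + 14/(-1.5240) = -2 - 9.1864 = -11.1864

y = 0.6562x - 11.1864


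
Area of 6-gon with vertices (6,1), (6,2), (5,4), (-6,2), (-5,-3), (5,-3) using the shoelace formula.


sum(xi*y_{i+1}) = 6*2 + 6*4 + 5*2 - 6*(-3) - 5*(-3) + 5*1 = 84
sum(yi*x_{i+1}) = 1*6 + 2*5 + 4*(-6) + 2*(-5) - 3*5 - 3*6 = -51
Area = |84 + 51|/2 = 135/2 = 67.5000

67.5000 sq units


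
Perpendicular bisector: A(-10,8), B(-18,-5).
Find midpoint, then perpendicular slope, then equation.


Midpoint = (-14, 1.5)
Slope of AB = dy/dx = -13/(-8) = 1.6250
Perp slope = -dx/dy = -8/13 = -0.6154
b = My - (perp slope)*Mx = 1.5 + (-8*(-14))/(-13) = 1.5 - 8.6154 = -7.1154

y = -0.6154x - 7.1154


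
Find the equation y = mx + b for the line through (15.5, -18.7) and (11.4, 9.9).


m = (28.6)/(-4.1) = -6.9756
b = y1 - m*x1 = -18.7 - (28.6*15.5)/(-4.1) = -18.7 + 108.1220 = 89.4220

y = -6.9756x + 89.4220


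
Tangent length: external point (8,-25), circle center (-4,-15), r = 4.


d = sqrt((8+ 4)^2 + (-25+ 15)^2) = sqrt(144+100) = 15.6205
L = sqrt(244.0000 - 16) = sqrt(228.0000) = 15.0997

15.0997


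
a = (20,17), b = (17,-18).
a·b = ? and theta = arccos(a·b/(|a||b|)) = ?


a·b = 20*17 + 17*(-18) = 340 - 306 = 34
|a| = sqrt(400+289) = 26.2488
|b| = sqrt(289+324) = 24.7588
cos(theta) = 34/(sqrt(689)*sqrt(613)) = 34/sqrt(422357) = 0.052317
theta = arccos(34/sqrt(422357)) = 87.0011 degrees

a·b = 34, theta = 87.0011 deg


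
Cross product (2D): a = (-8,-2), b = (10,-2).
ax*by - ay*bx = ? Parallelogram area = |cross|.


cross = -8*(-2) + 2*10 = 16 + 20 = 36
Parallelogram area = |36| = 36

cross = 36, parallelogram area = 36


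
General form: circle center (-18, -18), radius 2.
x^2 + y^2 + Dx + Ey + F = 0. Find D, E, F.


(x+ 18)^2 + (y+ 18)^2 = 2^2
D = -2h = 36, E = -2k = 36
F = h^2+k^2-r^2 = 324+324-4 = 644

D = 36, E = 36, F = 644


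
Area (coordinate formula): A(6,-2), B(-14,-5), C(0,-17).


6*(-5+ 17) = 72
-14*(-17+ 2) = 210
0*(-2+ 5) = 0
sum = 282
Area = |282|/2 = 141.0000

141.0000 sq units


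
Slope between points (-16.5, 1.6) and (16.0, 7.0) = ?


dy = 7.0 - 1.6 = 5.4
dx = 16.0 + 16.5 = 32.5
m = 5.4/32.5 = 0.1662

m = 0.1662


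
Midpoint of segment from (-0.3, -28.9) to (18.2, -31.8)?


Mx = (-0.3 + 18.2)/2 = 17.9/2 = 8.9500
My = (-28.9 - 31.8)/2 = -60.7/2 = -30.3500

(8.9500, -30.3500)


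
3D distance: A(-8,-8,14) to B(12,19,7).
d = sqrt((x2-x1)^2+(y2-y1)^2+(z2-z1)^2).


dx=20, dy=27, dz=-7
d = sqrt(400+729+49) = sqrt(1178) = 34.3220

34.3220


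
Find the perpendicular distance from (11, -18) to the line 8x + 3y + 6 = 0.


|8*11 + 3*(-18) + 6| = |40| = 40
sqrt(64 + 9) = sqrt(73) = 8.5440
d = 40/sqrt(73) = 4.6816

4.6816


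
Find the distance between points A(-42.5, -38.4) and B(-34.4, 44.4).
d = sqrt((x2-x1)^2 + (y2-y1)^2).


dx = -34.4 + 42.5 = 8.1
dy = 44.4 + 38.4 = 82.8
d = sqrt(65.61 + 6855.84) = sqrt(6921.45) = 83.1953

83.1953


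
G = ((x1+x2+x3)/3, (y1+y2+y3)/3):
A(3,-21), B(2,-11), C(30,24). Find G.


Gx = (3+2+30)/3 = 35/3 = 11.6667
Gy = (-21- 11+24)/3 = -8/3 = -2.6667

G = (11.6667, -2.6667)


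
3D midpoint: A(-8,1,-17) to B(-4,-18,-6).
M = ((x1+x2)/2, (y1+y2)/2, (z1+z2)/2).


Mx = (-8- 4)/2 = -6.0000
My = (1- 18)/2 = -8.5000
Mz = (-17- 6)/2 = -11.5000

M = (-6.0000, -8.5000, -11.5000)


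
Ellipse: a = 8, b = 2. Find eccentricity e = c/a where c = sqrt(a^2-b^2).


c = sqrt(64-4) = sqrt(60) = 7.7460
e = c/a = sqrt(60)/8 = 0.9682

e = 0.9682


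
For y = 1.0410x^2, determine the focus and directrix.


a = 1.0410
1/(4a) = 0.2402
Focus = (0, 0.2402)
Directrix: y = -0.2402

Focus = (0, 0.2402), Directrix: y = -0.2402


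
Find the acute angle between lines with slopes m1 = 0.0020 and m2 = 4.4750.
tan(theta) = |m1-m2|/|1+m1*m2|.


m1-m2 = -4.473
1+m1*m2 = 1.00895
tan(theta) = |-4.473/1.00895| = 4.433322
theta = arctan(|-4.473/1.00895|) = 77.2888 degrees (acute angle)

77.2888 degrees


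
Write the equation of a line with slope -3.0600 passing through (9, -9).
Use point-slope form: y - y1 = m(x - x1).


y + 9 = -3.0600(x - 9)
y = -3.0600x - 9 + 3.0600*9
y = -3.0600x + 18.5400

y = -3.0600x + 18.5400


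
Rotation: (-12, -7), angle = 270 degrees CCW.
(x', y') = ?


cos(270) = 0, sin(270) = -1
x' = -12*0 + 7*(-1) = -7
y' = -12*(-1) - 7*0 = 12

(-7, 12)


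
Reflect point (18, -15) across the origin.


Reflection rule for origin: (-x, -y)
(18, -15) -> (-18, 15)

(-18, 15)


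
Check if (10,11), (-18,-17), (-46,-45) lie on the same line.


10*(-17+ 45) - 18*(-45-11) - 46*(11+ 17)
= 280 + 1008 - 1288 = 0

Yes, collinear (determinant = 0)


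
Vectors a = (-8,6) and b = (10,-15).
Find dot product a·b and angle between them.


a·b = -8*10 + 6*(-15) = -80 - 90 = -170
|a| = sqrt(64+36) = 10.0000
|b| = sqrt(100+225) = 18.0278
cos(theta) = -170/(sqrt(100)*sqrt(325)) = -170/sqrt(32500) = -0.942990
theta = arccos(-170/sqrt(32500)) = 160.5600 degrees

a·b = -170, theta = 160.5600 deg


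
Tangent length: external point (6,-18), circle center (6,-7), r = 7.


d = sqrt((6-6)^2 + (-18+ 7)^2) = sqrt(0+121) = 11.0000
L = sqrt(121.0000 - 49) = sqrt(72.0000) = 8.4853

8.4853


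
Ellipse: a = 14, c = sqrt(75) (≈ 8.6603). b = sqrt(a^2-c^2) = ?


b^2 = 14^2 - (sqrt(75))^2 = 196 - 75 = 121
b = sqrt(121) = 11

b = 11


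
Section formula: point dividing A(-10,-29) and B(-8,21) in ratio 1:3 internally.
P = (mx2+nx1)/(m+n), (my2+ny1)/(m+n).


Px = (1*(-8) + 3*(-10))/4 = -38/4 = -9.5000
Py = (1*21 + 3*(-29))/4 = -66/4 = -16.5000

P = (-9.5000, -16.5000)


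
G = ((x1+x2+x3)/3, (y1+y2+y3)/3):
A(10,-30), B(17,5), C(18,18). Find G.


Gx = (10+17+18)/3 = 45/3 = 15.0000
Gy = (-30+5+18)/3 = -7/3 = -2.3333

G = (15.0000, -2.3333)


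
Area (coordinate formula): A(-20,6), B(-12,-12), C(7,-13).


-20*(-12+ 13) = -20
-12*(-13-6) = 228
7*(6+ 12) = 126
sum = 334
Area = |334|/2 = 167.0000

167.0000 sq units


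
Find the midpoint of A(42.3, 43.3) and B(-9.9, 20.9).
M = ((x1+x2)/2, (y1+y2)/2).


Mx = (42.3 - 9.9)/2 = 32.4/2 = 16.2000
My = (43.3 + 20.9)/2 = 64.2/2 = 32.1000

(16.2000, 32.1000)


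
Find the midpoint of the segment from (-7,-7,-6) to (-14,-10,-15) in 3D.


Mx = (-7- 14)/2 = -10.5000
My = (-7- 10)/2 = -8.5000
Mz = (-6- 15)/2 = -10.5000

M = (-10.5000, -8.5000, -10.5000)


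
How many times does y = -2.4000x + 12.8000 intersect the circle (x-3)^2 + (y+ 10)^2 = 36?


Substitute y = -2.4000x + 12.8000: (x-3)^2 + (-2.4000x+12.8000+ 10)^2 = 36
Expand to Ax^2 + Bx + C = 0, where b-k = 22.8
A = 1+m^2 = 6.76
B = 2(m(b-k) - h) = 2(-2.4000*22.8 - 3) = -115.44
C = h^2 + (b-k)^2 - r^2 = 9 + 519.84 - 36 = 492.84
disc = B^2-4AC = 13326.3936 - 13326.3936 = 0
disc = 0

1 intersection point (tangent)


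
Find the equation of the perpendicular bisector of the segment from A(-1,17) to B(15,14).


Midpoint = (7, 15.5)
Slope of AB = dy/dx = -3/16 = -0.1875
Perp slope = -dx/dy = 16/3 = 5.3333
b = My - (perp slope)*Mx = 15.5 + (16*7)/(-3) = 15.5 - 37.3333 = -21.8333

y = 5.3333x - 21.8333


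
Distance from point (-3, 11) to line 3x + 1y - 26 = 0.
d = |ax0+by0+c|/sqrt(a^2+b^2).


|3*(-3) + 1*11 - 26| = |-24| = 24
sqrt(9 + 1) = sqrt(10) = 3.1623
d = 24/sqrt(10) = 7.5895

7.5895


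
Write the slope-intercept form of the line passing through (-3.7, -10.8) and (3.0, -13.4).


m = (-2.6)/(6.7) = -0.3881
b = y1 - m*x1 = -10.8 - (-2.6*(-3.7))/(6.7) = -10.8 - 1.4358 = -12.2358

y = -0.3881x - 12.2358


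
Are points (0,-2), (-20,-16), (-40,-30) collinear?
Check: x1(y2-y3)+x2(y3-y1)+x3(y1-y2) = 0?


0*(-16+ 30) - 20*(-30+ 2) - 40*(-2+ 16)
= 0 + 560 - 560 = 0

Yes, collinear (determinant = 0)


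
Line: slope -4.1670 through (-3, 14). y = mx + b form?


y - 14 = -4.1670(x + 3)
y = -4.1670x + 14 + 4.1670*(-3)
y = -4.1670x + 1.4990

y = -4.1670x + 1.4990


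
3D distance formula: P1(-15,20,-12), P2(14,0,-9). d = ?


dx=29, dy=-20, dz=3
d = sqrt(841+400+9) = sqrt(1250) = 35.3553

35.3553


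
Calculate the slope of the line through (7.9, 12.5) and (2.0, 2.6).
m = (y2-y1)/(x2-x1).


dy = 2.6 - 12.5 = -9.9
dx = 2.0 - 7.9 = -5.9
m = -9.9/(-5.9) = 1.6780

m = 1.6780


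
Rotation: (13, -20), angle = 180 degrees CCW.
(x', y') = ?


cos(180) = -1, sin(180) = 0
x' = 13*(-1) + 20*0 = -13
y' = 13*0 - 20*(-1) = 20

(-13, 20)


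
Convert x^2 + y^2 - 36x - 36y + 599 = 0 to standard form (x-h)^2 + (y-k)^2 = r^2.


h = -D/2 = 36/2 = 18
k = -E/2 = 36/2 = 18
r^2 = h^2 + k^2 - F = 324 + 324 - 599 = 49
r = 7

Center (18, 18), radius = 7


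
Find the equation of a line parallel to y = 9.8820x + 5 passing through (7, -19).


Parallel lines have equal slopes.
m2 = 9.8820
b2 = -19 - 9.8820*7 = -88.1740

y = 9.8820x - 88.1740


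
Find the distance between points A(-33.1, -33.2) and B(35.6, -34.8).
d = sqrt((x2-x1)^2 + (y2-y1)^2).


dx = 35.6 + 33.1 = 68.7
dy = -34.8 + 33.2 = -1.6
d = sqrt(4719.69 + 2.56) = sqrt(4722.25) = 68.7186

68.7186


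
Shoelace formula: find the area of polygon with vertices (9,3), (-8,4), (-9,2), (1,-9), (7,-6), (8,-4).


sum(xi*y_{i+1}) = 9*4 - 8*2 - 9*(-9) + 1*(-6) + 7*(-4) + 8*3 = 91
sum(yi*x_{i+1}) = 3*(-8) + 4*(-9) + 2*1 - 9*7 - 6*8 - 4*9 = -205
Area = |91 + 205|/2 = 296/2 = 148.0000

148.0000 sq units


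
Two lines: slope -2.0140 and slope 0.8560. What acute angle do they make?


m1-m2 = -2.87
1+m1*m2 = -0.723984
tan(theta) = |-2.87/(-0.723984)| = 3.964176
theta = arctan(|-2.87/(-0.723984)|) = 75.8420 degrees (acute angle)

75.8420 degrees


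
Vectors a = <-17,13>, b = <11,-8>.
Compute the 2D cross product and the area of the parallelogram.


cross = -17*(-8) - 13*11 = 136 - 143 = -7
Parallelogram area = |-7| = 7

cross = -7, parallelogram area = 7


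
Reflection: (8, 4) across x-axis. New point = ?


Reflection rule for x-axis: (x, -y)
(8, 4) -> (8, -4)

(8, -4)


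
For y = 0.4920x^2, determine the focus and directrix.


a = 0.4920
1/(4a) = 0.5081
Focus = (0, 0.5081)
Directrix: y = -0.5081

Focus = (0, 0.5081), Directrix: y = -0.5081


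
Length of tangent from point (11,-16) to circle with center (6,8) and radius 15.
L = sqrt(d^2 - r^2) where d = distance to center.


d = sqrt((11-6)^2 + (-16-8)^2) = sqrt(25+576) = 24.5153
L = sqrt(601.0000 - 225) = sqrt(376.0000) = 19.3907

19.3907


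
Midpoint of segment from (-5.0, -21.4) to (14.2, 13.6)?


Mx = (-5.0 + 14.2)/2 = 9.2/2 = 4.6000
My = (-21.4 + 13.6)/2 = -7.8/2 = -3.9000

(4.6000, -3.9000)


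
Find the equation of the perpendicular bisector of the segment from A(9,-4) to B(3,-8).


Midpoint = (6, -6)
Slope of AB = dy/dx = -4/(-6) = 0.6667
Perp slope = -dx/dy = -6/4 = -1.5000
b = My - (perp slope)*Mx = -6 + (-6*6)/(-4) = -6 + 9.0000 = 3.0000

y = -1.5000x + 3.0000


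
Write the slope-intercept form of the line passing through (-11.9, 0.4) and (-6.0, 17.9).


m = (17.5)/(5.9) = 2.9661
b = y1 - m*x1 = 0.4 - (17.5*(-11.9))/(5.9) = 0.4 + 35.2966 = 35.6966

y = 2.9661x + 35.6966


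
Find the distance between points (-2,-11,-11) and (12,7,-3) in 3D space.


dx=14, dy=18, dz=8
d = sqrt(196+324+64) = sqrt(584) = 24.1661

24.1661


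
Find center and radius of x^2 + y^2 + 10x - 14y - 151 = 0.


h = -D/2 = -10/2 = -5
k = -E/2 = 14/2 = 7
r^2 = h^2 + k^2 - F = 25 + 49 + 151 = 225
r = 15

Center (-5, 7), radius = 15


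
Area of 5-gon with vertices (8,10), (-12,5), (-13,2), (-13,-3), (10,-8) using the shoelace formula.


sum(xi*y_{i+1}) = 8*5 - 12*2 - 13*(-3) - 13*(-8) + 10*10 = 259
sum(yi*x_{i+1}) = 10*(-12) + 5*(-13) + 2*(-13) - 3*10 - 8*8 = -305
Area = |259 + 305|/2 = 564/2 = 282.0000

282.0000 sq units


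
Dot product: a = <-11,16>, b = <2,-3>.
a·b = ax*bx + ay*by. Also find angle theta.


a·b = -11*2 + 16*(-3) = -22 - 48 = -70
|a| = sqrt(121+256) = 19.4165
|b| = sqrt(4+9) = 3.6056
cos(theta) = -70/(sqrt(377)*sqrt(13)) = -70/sqrt(4901) = -0.999898
theta = arccos(-70/sqrt(4901)) = 179.1815 degrees

a·b = -70, theta = 179.1815 deg


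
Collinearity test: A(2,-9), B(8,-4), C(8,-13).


2*(-4+ 13) + 8*(-13+ 9) + 8*(-9+ 4)
= 18 - 32 - 40 = -54

No, not collinear (determinant = -54)


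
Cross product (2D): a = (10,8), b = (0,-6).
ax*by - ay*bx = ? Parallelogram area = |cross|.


cross = 10*(-6) - 8*0 = -60 - 0 = -60
Parallelogram area = |-60| = 60

cross = -60, parallelogram area = 60


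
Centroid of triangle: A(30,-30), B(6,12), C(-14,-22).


Gx = (30+6- 14)/3 = 22/3 = 7.3333
Gy = (-30+12- 22)/3 = -40/3 = -13.3333

G = (7.3333, -13.3333)


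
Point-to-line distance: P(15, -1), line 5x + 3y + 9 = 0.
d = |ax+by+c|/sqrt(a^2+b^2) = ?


|5*15 + 3*(-1) + 9| = |81| = 81
sqrt(25 + 9) = sqrt(34) = 5.8310
d = 81/sqrt(34) = 13.8914

13.8914


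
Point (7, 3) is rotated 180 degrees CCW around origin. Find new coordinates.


cos(180) = -1, sin(180) = 0
x' = 7*(-1) - 3*0 = -7
y' = 7*0 + 3*(-1) = -3

(-7, -3)


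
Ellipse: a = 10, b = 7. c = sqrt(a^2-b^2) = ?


c^2 = 10^2 - 7^2 = 100 - 49 = 51
c = sqrt(51) = 7.1414

c = 7.1414


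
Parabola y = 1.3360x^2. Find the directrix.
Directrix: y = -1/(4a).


a = 1.3360
1/(4a) = 0.1871
directrix: y = -0.1871 = -0.1871

y = -0.1871


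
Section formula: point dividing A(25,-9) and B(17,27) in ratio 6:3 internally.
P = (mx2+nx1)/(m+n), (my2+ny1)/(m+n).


Px = (6*17 + 3*25)/9 = 177/9 = 19.6667
Py = (6*27 + 3*(-9))/9 = 135/9 = 15.0000

P = (19.6667, 15.0000)


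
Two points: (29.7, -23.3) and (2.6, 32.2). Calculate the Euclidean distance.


dx = 2.6 - 29.7 = -27.1
dy = 32.2 + 23.3 = 55.5
d = sqrt(734.41 + 3080.25) = sqrt(3814.66) = 61.7629

61.7629


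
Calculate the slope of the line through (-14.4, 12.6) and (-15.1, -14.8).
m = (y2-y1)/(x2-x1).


dy = -14.8 - 12.6 = -27.4
dx = -15.1 + 14.4 = -0.7
m = -27.4/(-0.7) = 39.1429

m = 39.1429


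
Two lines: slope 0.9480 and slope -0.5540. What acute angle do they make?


m1-m2 = 1.502
1+m1*m2 = 0.474808
tan(theta) = |1.502/0.474808| = 3.163384
theta = arctan(|1.502/0.474808|) = 72.4574 degrees (acute angle)

72.4574 degrees


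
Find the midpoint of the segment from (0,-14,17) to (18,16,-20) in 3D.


Mx = (0+18)/2 = 9.0000
My = (-14+16)/2 = 1.0000
Mz = (17- 20)/2 = -1.5000

M = (9.0000, 1.0000, -1.5000)


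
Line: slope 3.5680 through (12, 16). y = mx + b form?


y - 16 = 3.5680(x - 12)
y = 3.5680x + 16 - 3.5680*12
y = 3.5680x - 26.8160

y = 3.5680x - 26.8160


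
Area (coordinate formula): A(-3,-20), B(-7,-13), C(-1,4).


-3*(-13-4) = 51
-7*(4+ 20) = -168
-1*(-20+ 13) = 7
sum = -110
Area = |-110|/2 = 55.0000

55.0000 sq units


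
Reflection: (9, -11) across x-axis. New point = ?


Reflection rule for x-axis: (x, -y)
(9, -11) -> (9, 11)

(9, 11)


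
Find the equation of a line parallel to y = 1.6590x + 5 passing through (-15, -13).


Parallel lines have equal slopes.
m2 = 1.6590
b2 = -13 - 1.6590*(-15) = 11.8850

y = 1.6590x + 11.8850


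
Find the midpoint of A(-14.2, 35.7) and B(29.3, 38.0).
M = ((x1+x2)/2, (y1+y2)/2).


Mx = (-14.2 + 29.3)/2 = 15.1/2 = 7.5500
My = (35.7 + 38.0)/2 = 73.7/2 = 36.8500

(7.5500, 36.8500)


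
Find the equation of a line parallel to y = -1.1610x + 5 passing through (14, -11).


Parallel lines have equal slopes.
m2 = -1.1610
b2 = -11 + 1.1610*14 = 5.2540

y = -1.1610x + 5.2540


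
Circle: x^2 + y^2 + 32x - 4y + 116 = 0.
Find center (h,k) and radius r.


h = -D/2 = -32/2 = -16
k = -E/2 = 4/2 = 2
r^2 = h^2 + k^2 - F = 256 + 4 - 116 = 144
r = 12

Center (-16, 2), radius = 12


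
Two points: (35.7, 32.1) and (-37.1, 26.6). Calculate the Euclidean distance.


dx = -37.1 - 35.7 = -72.8
dy = 26.6 - 32.1 = -5.5
d = sqrt(5299.84 + 30.25) = sqrt(5330.09) = 73.0075

73.0075


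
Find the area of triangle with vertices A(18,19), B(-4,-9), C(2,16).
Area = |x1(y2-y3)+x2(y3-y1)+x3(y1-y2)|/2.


18*(-9-16) = -450
-4*(16-19) = 12
2*(19+ 9) = 56
sum = -382
Area = |-382|/2 = 191.0000

191.0000 sq units


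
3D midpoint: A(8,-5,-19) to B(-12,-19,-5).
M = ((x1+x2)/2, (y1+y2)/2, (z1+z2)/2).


Mx = (8- 12)/2 = -2.0000
My = (-5- 19)/2 = -12.0000
Mz = (-19- 5)/2 = -12.0000

M = (-2.0000, -12.0000, -12.0000)


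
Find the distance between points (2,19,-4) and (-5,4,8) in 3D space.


dx=-7, dy=-15, dz=12
d = sqrt(49+225+144) = sqrt(418) = 20.4450

20.4450


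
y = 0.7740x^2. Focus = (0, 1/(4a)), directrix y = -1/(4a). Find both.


a = 0.7740
1/(4a) = 0.3230
Focus = (0, 0.3230)
Directrix: y = -0.3230

Focus = (0, 0.3230), Directrix: y = -0.3230


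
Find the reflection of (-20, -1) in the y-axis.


Reflection rule for y-axis: (-x, y)
(-20, -1) -> (20, -1)

(20, -1)


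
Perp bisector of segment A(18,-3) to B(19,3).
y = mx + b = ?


Midpoint = (18.5, 0)
Slope of AB = dy/dx = 6/1 = 6.0000
Perp slope = -dx/dy = -1/6 = -0.1667
b = My - (perp slope)*Mx = 0 + (1*18.5)/6 = 0 + 3.0833 = 3.0833

y = -0.1667x + 3.0833
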